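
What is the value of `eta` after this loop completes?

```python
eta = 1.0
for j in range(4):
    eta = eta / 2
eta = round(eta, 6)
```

Halving LR 4 times: 1 / 2^4
`eta` takes the values: 1.0 → 0.5 → 0.25 → 0.125 → 0.0625

Answer: 0.0625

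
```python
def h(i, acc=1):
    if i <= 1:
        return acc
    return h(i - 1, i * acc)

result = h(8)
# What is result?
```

Accumulator trace (n, acc): (8, 1) -> (7, 8) -> (6, 56) -> (5, 336) -> (4, 1680) -> (3, 6720) -> (2, 20160) -> (1, 40320) -> return 40320

Answer: 40320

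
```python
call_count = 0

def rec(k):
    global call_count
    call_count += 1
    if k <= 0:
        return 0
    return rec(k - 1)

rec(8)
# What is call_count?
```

Linear recursion stepping by 1: 9 calls from k=8 down to ≤0.

Answer: 9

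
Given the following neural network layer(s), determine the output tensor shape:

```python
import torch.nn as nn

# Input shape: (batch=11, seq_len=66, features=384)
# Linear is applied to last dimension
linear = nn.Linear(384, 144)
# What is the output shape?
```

Input: (11, 66, 384) -> Output: (11, 66, 144)

Answer: (11, 66, 144)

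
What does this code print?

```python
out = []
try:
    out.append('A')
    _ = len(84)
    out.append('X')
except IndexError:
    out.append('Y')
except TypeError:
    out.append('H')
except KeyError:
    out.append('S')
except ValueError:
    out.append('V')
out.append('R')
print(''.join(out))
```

Execution trace: 'A' (try body) → 'H' (except TypeError) → 'R' (after the try/except). Output: AHR

Answer: AHR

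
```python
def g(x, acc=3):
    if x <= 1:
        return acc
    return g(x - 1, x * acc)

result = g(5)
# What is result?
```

Accumulator trace (n, acc): (5, 3) -> (4, 15) -> (3, 60) -> (2, 180) -> (1, 360) -> return 360

Answer: 360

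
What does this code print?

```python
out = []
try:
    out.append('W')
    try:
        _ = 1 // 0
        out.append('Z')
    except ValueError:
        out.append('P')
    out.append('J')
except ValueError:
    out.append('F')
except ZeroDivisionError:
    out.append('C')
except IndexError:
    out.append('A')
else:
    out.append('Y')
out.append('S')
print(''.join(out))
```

Execution trace: 'W' (try body) → 'C' (except ZeroDivisionError) → 'S' (after the try/except). Output: WCS

Answer: WCS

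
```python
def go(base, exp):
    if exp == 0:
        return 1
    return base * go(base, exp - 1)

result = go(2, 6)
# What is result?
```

go(2, 6) = 2 * 2 * 2 * 2 * 2 * 2 = 64

Answer: 64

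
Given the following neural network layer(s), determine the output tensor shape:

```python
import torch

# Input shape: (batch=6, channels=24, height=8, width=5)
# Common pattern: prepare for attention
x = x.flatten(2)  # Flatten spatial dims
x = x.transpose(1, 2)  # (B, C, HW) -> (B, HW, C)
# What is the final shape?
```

Input: (6, 24, 8, 5) -> after flatten(2): (6, 24, 40) -> Output: (6, 40, 24)

Answer: (6, 40, 24)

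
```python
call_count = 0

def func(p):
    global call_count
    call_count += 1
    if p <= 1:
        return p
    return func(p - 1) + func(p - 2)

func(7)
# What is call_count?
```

Calls(p) = 1 + Calls(p-1) + Calls(p-2); Calls(0)=Calls(1)=1. For p=7 this gives 41.

Answer: 41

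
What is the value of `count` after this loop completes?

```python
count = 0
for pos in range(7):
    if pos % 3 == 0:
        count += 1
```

Count numbers divisible by 3 in range(7)
`count` takes the values: 0 → 1 → 2 → 3

Answer: 3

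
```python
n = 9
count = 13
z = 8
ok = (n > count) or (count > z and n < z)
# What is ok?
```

Trace:
`n = 9` → n = 9
`count = 13` → count = 13
`z = 8` → z = 8
`ok = (n > count) or (count > z and n < z)` → ok = False
So ok = False

Answer: False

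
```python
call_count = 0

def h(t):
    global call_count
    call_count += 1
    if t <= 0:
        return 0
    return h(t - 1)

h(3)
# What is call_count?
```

Linear recursion stepping by 1: 4 calls from t=3 down to ≤0.

Answer: 4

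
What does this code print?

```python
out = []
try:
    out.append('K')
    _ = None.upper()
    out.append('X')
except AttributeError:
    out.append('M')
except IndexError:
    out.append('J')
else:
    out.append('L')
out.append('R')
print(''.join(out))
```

Execution trace: 'K' (try body) → 'M' (except AttributeError) → 'R' (after the try/except). Output: KMR

Answer: KMR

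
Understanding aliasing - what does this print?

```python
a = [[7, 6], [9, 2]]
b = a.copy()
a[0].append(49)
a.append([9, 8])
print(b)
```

Key concept: shallow copy with nested lists.
Step by step:
`a = [[7, 6], [9, 2]]` → a = [[7, 6], [9, 2]]
`b = a.copy()` → b = [[7, 6], [9, 2]]
`a[0].append(49)` → a = [[7, 6, 49], [9, 2]]; b = [[7, 6, 49], [9, 2]]
`a.append([9, 8])` → a = [[7, 6, 49], [9, 2], [9, 8]]
`print(b)` → prints [[7, 6, 49], [9, 2]]

Answer: [[7, 6, 49], [9, 2]]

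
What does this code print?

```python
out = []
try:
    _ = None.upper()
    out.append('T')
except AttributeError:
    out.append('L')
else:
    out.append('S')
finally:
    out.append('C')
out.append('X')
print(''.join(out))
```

Execution trace: 'L' (except AttributeError) → 'C' (finally) → 'X' (after the try/except). Output: LCX

Answer: LCX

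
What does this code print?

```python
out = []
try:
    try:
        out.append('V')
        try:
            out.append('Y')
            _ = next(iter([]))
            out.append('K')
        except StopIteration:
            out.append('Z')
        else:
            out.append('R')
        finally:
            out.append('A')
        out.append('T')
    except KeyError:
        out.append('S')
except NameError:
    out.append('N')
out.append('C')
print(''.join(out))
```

Execution trace: 'V' (try body) → 'Y' (inner try body) → 'Z' (inner except StopIteration) → 'A' (inner finally) → 'T' (try body, no exception) → 'C' (after the try/except). Output: VYZATC

Answer: VYZATC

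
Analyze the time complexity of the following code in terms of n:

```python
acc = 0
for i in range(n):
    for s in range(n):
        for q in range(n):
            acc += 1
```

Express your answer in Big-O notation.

Each loop level contributes: n × n × n. Multiplying the contributions gives O(n^3).

Answer: O(n^3)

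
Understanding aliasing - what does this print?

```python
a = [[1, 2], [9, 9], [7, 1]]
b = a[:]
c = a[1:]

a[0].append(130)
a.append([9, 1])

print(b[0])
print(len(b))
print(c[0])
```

Key concept: slice with nested mutation.
Step by step:
`a = [[1, 2], [9, 9], [7, 1]]` → a = [[1, 2], [9, 9], [7, 1]]
`b = a[:]` → b = [[1, 2], [9, 9], [7, 1]]
`c = a[1:]` → c = [[9, 9], [7, 1]]
`a[0].append(130)` → a = [[1, 2, 130], [9, 9], [7, 1]]; b = [[1, 2, 130], [9, 9], [7, 1]]
`a.append([9, 1])` → a = [[1, 2, 130], [9, 9], [7, 1], [9, 1]]
`print(b[0])` → prints [1, 2, 130]
`print(len(b))` → prints 3
`print(c[0])` → prints [9, 9]

Answer:
[1, 2, 130]
3
[9, 9]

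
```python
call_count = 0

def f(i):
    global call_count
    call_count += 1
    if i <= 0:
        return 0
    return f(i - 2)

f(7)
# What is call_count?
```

Linear recursion stepping by 2: 5 calls from i=7 down to ≤0.

Answer: 5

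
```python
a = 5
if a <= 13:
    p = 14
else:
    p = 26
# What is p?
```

Trace:
`a = 5` → a = 5
`if a <= 13: ...` → a <= 13 is True → p = 14
So p = 14

Answer: 14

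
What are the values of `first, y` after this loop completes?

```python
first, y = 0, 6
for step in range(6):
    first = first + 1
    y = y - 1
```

first goes 0→6, y goes 6→0
`first, y` takes the values: (0, 6) → (1, 6) → (1, 5) → (2, 5) → (2, 4) → (3, 4) → (3, 3) → (4, 3) → (4, 2) → (5, 2) → (5, 1) → (6, 1) → (6, 0)

Answer: 6, 0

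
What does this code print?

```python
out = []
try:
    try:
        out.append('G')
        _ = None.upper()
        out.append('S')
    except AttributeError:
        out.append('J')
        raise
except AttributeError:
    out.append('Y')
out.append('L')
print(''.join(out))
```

Execution trace: 'G' (try body) → 'J' (except AttributeError) → 'Y' (outer except AttributeError) → 'L' (after the try/except). Output: GJYL

Answer: GJYL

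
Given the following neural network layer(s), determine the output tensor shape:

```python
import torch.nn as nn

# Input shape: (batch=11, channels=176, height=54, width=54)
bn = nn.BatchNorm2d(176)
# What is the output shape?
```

Input: (11, 176, 54, 54) -> Output: (11, 176, 54, 54)

Answer: (11, 176, 54, 54)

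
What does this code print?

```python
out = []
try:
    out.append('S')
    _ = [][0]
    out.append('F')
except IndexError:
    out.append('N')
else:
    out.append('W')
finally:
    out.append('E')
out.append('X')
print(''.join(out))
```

Execution trace: 'S' (try body) → 'N' (except IndexError) → 'E' (finally) → 'X' (after the try/except). Output: SNEX

Answer: SNEX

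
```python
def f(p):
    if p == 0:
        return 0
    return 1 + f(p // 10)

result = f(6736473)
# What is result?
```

Count of digits of 6736473: 7

Answer: 7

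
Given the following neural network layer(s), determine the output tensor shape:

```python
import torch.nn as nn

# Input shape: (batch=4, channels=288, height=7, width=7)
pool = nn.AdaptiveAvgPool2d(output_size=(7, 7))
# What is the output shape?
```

Input: (4, 288, 7, 7) -> Output: (4, 288, 7, 7)

Answer: (4, 288, 7, 7)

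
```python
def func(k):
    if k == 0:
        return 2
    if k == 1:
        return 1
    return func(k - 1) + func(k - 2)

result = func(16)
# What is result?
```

Build up from base cases: func(0)=2, func(1)=1, func(2)=3, func(3)=4, func(4)=7, func(5)=11, func(6)=18, ..., func(16)=2207

Answer: 2207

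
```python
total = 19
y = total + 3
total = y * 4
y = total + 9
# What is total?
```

Trace:
`total = 19` → total = 19
`y = total + 3` → y = 22
`total = y * 4` → total = 88
`y = total + 9` → y = 97
So total = 88

Answer: 88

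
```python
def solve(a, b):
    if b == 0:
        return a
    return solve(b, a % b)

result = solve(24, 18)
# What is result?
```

solve(24, 18) -> solve(18, 6) -> solve(6, 0) -> 6

Answer: 6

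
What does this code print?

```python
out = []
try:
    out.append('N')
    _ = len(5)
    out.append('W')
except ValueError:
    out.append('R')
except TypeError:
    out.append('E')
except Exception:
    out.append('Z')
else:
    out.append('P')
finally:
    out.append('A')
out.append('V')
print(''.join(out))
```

Execution trace: 'N' (try body) → 'E' (except TypeError) → 'A' (finally) → 'V' (after the try/except). Output: NEAV

Answer: NEAV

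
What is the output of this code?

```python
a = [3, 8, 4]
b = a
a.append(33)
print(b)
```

Key concept: basic list aliasing.
Step by step:
`a = [3, 8, 4]` → a = [3, 8, 4]
`b = a` → b = [3, 8, 4] (same object as a)
`a.append(33)` → a = [3, 8, 4, 33] (same object as b); b = [3, 8, 4, 33] (same object as a)
`print(b)` → prints [3, 8, 4, 33]

Answer: [3, 8, 4, 33]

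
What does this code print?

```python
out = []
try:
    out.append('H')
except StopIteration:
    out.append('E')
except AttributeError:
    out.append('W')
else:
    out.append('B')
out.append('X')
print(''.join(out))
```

Execution trace: 'H' (try body, no exception) → 'B' (else) → 'X' (after the try/except). Output: HBX

Answer: HBX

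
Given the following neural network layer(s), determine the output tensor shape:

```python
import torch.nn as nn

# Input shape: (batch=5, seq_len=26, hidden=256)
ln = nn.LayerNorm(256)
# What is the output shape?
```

Input: (5, 26, 256) -> Output: (5, 26, 256)

Answer: (5, 26, 256)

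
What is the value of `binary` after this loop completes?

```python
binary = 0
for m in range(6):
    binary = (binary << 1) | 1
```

Build 6 consecutive 1-bits: 0b111111
`binary` takes the values: 0 → 1 → 3 → 7 → 15 → 31 → 63

Answer: 63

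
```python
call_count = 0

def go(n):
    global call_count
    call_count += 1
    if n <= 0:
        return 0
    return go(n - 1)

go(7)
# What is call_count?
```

Linear recursion stepping by 1: 8 calls from n=7 down to ≤0.

Answer: 8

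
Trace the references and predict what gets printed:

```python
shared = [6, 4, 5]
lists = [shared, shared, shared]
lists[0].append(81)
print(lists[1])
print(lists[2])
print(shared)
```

Key concept: list of same reference.
Step by step:
`shared = [6, 4, 5]` → shared = [6, 4, 5]
`lists = [shared, shared, shared]` → lists = [[6, 4, 5], [6, 4, 5], [6, 4, 5]]
`lists[0].append(81)` → shared = [6, 4, 5, 81]; lists = [[6, 4, 5, 81], [6, 4, 5, 81], [6, 4, 5, 81]]
`print(lists[1])` → prints [6, 4, 5, 81]
`print(lists[2])` → prints [6, 4, 5, 81]
`print(shared)` → prints [6, 4, 5, 81]

Answer:
[6, 4, 5, 81]
[6, 4, 5, 81]
[6, 4, 5, 81]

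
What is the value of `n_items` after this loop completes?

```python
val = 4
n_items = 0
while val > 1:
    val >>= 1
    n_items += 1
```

Count right shifts until 1
`n_items` takes the values: 0 → 1 → 2

Answer: 2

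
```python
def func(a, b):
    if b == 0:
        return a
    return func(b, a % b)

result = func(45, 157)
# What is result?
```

func(45, 157) -> func(157, 45) -> func(45, 22) -> func(22, 1) -> func(1, 0) -> 1

Answer: 1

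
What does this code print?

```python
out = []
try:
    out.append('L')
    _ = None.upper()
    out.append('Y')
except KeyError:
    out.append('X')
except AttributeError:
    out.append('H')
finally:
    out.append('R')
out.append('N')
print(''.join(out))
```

Execution trace: 'L' (try body) → 'H' (except AttributeError) → 'R' (finally) → 'N' (after the try/except). Output: LHRN

Answer: LHRN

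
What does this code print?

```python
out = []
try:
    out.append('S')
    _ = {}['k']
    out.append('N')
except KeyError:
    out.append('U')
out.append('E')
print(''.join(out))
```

Execution trace: 'S' (try body) → 'U' (except KeyError) → 'E' (after the try/except). Output: SUE

Answer: SUE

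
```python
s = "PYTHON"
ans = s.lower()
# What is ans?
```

Trace:
`s = "PYTHON"` → s = 'PYTHON'
`ans = s.lower()` → ans = 'python'
So ans = 'python'

Answer: 'python'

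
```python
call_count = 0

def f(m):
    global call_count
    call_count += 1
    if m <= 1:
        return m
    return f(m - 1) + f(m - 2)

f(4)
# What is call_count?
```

Calls(m) = 1 + Calls(m-1) + Calls(m-2); Calls(0)=Calls(1)=1. For m=4 this gives 9.

Answer: 9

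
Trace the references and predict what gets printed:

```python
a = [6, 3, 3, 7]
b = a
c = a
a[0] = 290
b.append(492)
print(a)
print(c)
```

Key concept: multiple aliases.
Step by step:
`a = [6, 3, 3, 7]` → a = [6, 3, 3, 7]
`b = a` → b = [6, 3, 3, 7] (same object as a)
`c = a` → c = [6, 3, 3, 7] (same object as a, b)
`a[0] = 290` → a = [290, 3, 3, 7] (same object as b, c); b = [290, 3, 3, 7] (same object as a, c); c = [290, 3, 3, 7] (same object as a, b)
`b.append(492)` → a = [290, 3, 3, 7, 492] (same object as b, c); b = [290, 3, 3, 7, 492] (same object as a, c); c = [290, 3, 3, 7, 492] (same object as a, b)
`print(a)` → prints [290, 3, 3, 7, 492]
`print(c)` → prints [290, 3, 3, 7, 492]

Answer:
[290, 3, 3, 7, 492]
[290, 3, 3, 7, 492]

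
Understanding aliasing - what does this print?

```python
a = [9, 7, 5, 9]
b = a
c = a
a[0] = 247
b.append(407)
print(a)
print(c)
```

Key concept: multiple aliases.
Step by step:
`a = [9, 7, 5, 9]` → a = [9, 7, 5, 9]
`b = a` → b = [9, 7, 5, 9] (same object as a)
`c = a` → c = [9, 7, 5, 9] (same object as a, b)
`a[0] = 247` → a = [247, 7, 5, 9] (same object as b, c); b = [247, 7, 5, 9] (same object as a, c); c = [247, 7, 5, 9] (same object as a, b)
`b.append(407)` → a = [247, 7, 5, 9, 407] (same object as b, c); b = [247, 7, 5, 9, 407] (same object as a, c); c = [247, 7, 5, 9, 407] (same object as a, b)
`print(a)` → prints [247, 7, 5, 9, 407]
`print(c)` → prints [247, 7, 5, 9, 407]

Answer:
[247, 7, 5, 9, 407]
[247, 7, 5, 9, 407]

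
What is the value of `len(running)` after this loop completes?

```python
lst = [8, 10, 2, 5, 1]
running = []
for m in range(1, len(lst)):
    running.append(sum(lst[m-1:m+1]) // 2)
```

Number of 2-element averages
`running` takes the values: [] → [9] → [9, 6] → [9, 6, 3] → [9, 6, 3, 3]
So `len(running)` = 4

Answer: 4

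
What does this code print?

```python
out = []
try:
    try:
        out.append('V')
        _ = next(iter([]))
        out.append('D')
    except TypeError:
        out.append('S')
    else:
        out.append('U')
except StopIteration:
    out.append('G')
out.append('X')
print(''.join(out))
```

Execution trace: 'V' (try body) → 'G' (outer except StopIteration) → 'X' (after the try/except). Output: VGX

Answer: VGX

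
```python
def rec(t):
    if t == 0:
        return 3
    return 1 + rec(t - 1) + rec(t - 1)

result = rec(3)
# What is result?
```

rec(t) = 1 + 2·rec(t-1), rec(0)=3. Closed form: (3+1)·2^3 - 1 = 31.

Answer: 31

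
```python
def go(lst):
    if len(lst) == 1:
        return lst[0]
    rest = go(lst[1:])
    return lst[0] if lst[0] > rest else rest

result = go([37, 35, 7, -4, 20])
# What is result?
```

Recursive max over [37, 35, 7, -4, 20] = 37

Answer: 37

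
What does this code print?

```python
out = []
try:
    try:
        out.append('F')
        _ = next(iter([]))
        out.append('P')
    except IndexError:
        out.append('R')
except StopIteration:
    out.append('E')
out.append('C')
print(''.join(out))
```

Execution trace: 'F' (try body) → 'E' (outer except StopIteration) → 'C' (after the try/except). Output: FEC

Answer: FEC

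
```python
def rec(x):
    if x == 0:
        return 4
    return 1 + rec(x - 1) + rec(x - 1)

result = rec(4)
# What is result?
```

rec(x) = 1 + 2·rec(x-1), rec(0)=4. Closed form: (4+1)·2^4 - 1 = 79.

Answer: 79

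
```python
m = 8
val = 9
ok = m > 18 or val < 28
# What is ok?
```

Trace:
`m = 8` → m = 8
`val = 9` → val = 9
`ok = m > 18 or val < 28` → ok = True
So ok = True

Answer: True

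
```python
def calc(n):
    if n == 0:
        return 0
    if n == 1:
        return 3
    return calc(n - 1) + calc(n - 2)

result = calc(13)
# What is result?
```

Build up from base cases: calc(0)=0, calc(1)=3, calc(2)=3, calc(3)=6, calc(4)=9, calc(5)=15, calc(6)=24, ..., calc(13)=699

Answer: 699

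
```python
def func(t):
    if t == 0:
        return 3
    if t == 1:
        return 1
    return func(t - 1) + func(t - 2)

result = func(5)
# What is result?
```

Build up from base cases: func(0)=3, func(1)=1, func(2)=4, func(3)=5, func(4)=9, func(5)=14

Answer: 14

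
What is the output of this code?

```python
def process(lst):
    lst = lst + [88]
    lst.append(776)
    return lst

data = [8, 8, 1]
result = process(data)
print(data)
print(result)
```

Key concept: rebinding parameter vs mutation.
Step by step:
`data = [8, 8, 1]` → data = [8, 8, 1]
`result = process(data)` → result = [8, 8, 1, 88, 776]
`print(data)` → prints [8, 8, 1]
`print(result)` → prints [8, 8, 1, 88, 776]

Answer:
[8, 8, 1]
[8, 8, 1, 88, 776]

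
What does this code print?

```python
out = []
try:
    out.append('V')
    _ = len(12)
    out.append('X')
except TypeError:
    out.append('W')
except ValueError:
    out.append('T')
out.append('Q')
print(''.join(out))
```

Execution trace: 'V' (try body) → 'W' (except TypeError) → 'Q' (after the try/except). Output: VWQ

Answer: VWQ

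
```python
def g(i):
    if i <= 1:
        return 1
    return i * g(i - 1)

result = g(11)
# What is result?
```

g(11) = 11 * 10 * 9 * 8 * 7 * 6 * 5 * 4 * 3 * 2 * 1 = 39916800

Answer: 39916800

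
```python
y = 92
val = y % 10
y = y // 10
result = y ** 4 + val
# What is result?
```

Trace:
`y = 92` → y = 92
`val = y % 10` → val = 2
`y = y // 10` → y = 9
`result = y ** 4 + val` → result = 6563
So result = 6563

Answer: 6563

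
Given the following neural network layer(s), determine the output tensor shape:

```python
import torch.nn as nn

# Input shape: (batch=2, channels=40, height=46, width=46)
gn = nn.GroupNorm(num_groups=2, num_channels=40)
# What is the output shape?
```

Input: (2, 40, 46, 46) -> Output: (2, 40, 46, 46)

Answer: (2, 40, 46, 46)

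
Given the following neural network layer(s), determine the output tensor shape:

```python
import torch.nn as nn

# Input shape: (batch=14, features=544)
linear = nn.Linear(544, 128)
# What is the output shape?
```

Input: (14, 544) -> Output: (14, 128)

Answer: (14, 128)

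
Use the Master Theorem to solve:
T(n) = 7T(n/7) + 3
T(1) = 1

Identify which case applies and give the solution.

a=7, b=7, f(n)=3. log_7(7) = 1. Since c=0 < 1, Case 1 applies: T(n) = Θ(n^log_b(a)) = O(n).

Answer: O(n) - Case 1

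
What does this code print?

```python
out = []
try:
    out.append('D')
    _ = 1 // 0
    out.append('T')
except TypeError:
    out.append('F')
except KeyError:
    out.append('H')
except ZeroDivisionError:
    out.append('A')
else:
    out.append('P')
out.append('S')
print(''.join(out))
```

Execution trace: 'D' (try body) → 'A' (except ZeroDivisionError) → 'S' (after the try/except). Output: DAS

Answer: DAS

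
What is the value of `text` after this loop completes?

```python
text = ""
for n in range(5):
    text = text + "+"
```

Repeat '+' 5 times
`text` takes the values: "" → "+" → "++" → "+++" → "++++" → "+++++"

Answer: "+++++"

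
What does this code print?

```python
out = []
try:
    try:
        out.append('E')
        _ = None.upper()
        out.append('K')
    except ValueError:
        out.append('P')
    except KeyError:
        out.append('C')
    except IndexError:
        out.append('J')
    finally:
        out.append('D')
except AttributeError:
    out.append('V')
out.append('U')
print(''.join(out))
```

Execution trace: 'E' (try body) → 'D' (finally) → 'V' (outer except AttributeError) → 'U' (after the try/except). Output: EDVU

Answer: EDVU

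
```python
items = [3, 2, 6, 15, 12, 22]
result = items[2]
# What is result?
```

Trace:
`items = [3, 2, 6, 15, 12, 22]` → items = [3, 2, 6, 15, 12, 22]
`result = items[2]` → result = 6
So result = 6

Answer: 6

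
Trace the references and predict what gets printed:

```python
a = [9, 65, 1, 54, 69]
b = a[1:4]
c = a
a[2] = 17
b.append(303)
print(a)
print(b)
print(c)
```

Key concept: slice vs alias.
Step by step:
`a = [9, 65, 1, 54, 69]` → a = [9, 65, 1, 54, 69]
`b = a[1:4]` → b = [65, 1, 54]
`c = a` → c = [9, 65, 1, 54, 69] (same object as a)
`a[2] = 17` → a = [9, 65, 17, 54, 69] (same object as c); c = [9, 65, 17, 54, 69] (same object as a)
`b.append(303)` → b = [65, 1, 54, 303]
`print(a)` → prints [9, 65, 17, 54, 69]
`print(b)` → prints [65, 1, 54, 303]
`print(c)` → prints [9, 65, 17, 54, 69]

Answer:
[9, 65, 17, 54, 69]
[65, 1, 54, 303]
[9, 65, 17, 54, 69]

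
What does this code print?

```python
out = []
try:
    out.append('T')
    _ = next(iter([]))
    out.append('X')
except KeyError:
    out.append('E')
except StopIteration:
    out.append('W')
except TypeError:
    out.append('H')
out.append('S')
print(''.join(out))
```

Execution trace: 'T' (try body) → 'W' (except StopIteration) → 'S' (after the try/except). Output: TWS

Answer: TWS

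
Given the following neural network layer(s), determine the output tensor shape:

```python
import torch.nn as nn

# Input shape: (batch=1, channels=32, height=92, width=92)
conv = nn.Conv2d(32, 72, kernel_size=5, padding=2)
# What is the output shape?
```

Input: (1, 32, 92, 92) -> Output: (1, 72, 92, 92)

Answer: (1, 72, 92, 92)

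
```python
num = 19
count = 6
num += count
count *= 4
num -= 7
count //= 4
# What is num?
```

Trace:
`num = 19` → num = 19
`count = 6` → count = 6
`num += count` → num = 25
`count *= 4` → count = 24
`num -= 7` → num = 18
`count //= 4` → count = 6
So num = 18

Answer: 18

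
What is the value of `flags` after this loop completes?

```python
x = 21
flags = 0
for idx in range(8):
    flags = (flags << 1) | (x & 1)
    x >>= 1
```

Reverse lowest 8 bits of 21
`flags` takes the values: 0 → 1 → 2 → 5 → 10 → 21 → 42 → 84 → 168

Answer: 168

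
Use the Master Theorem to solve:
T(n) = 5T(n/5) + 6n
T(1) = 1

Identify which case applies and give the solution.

a=5, b=5, f(n)=6n. log_5(5) = 1. Since c=1 = 1, Case 2 applies: T(n) = Θ(n^log_b(a) · log n) = O(n log n).

Answer: O(n log n) - Case 2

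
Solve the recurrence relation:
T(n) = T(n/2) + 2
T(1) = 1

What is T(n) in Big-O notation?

Each step divides n by 2 and adds 2. After log_2(n) steps we reach T(1)=1. So T(n) = 2·log_2(n) + 1 = O(log n).

Answer: O(log n)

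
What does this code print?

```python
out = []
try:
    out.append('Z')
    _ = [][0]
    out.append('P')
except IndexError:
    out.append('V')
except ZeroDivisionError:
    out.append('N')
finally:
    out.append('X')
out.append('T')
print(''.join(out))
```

Execution trace: 'Z' (try body) → 'V' (except IndexError) → 'X' (finally) → 'T' (after the try/except). Output: ZVXT

Answer: ZVXT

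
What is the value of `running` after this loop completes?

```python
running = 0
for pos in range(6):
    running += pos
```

Sum of 0 to 5 = 15
`running` takes the values: 0 → 1 → 3 → 6 → 10 → 15

Answer: 15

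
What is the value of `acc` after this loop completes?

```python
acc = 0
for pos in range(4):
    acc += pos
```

Sum of 0 to 3 = 6
`acc` takes the values: 0 → 1 → 3 → 6

Answer: 6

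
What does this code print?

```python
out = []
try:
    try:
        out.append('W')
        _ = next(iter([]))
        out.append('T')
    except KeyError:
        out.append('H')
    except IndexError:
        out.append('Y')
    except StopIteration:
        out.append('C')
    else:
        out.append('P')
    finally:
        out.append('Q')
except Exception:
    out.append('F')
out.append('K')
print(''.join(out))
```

Execution trace: 'W' (inner try body) → 'C' (inner except StopIteration) → 'Q' (inner finally) → 'K' (after the try/except). Output: WCQK

Answer: WCQK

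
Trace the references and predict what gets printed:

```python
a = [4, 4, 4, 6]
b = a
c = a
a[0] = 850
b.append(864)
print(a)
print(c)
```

Key concept: multiple aliases.
Step by step:
`a = [4, 4, 4, 6]` → a = [4, 4, 4, 6]
`b = a` → b = [4, 4, 4, 6] (same object as a)
`c = a` → c = [4, 4, 4, 6] (same object as a, b)
`a[0] = 850` → a = [850, 4, 4, 6] (same object as b, c); b = [850, 4, 4, 6] (same object as a, c); c = [850, 4, 4, 6] (same object as a, b)
`b.append(864)` → a = [850, 4, 4, 6, 864] (same object as b, c); b = [850, 4, 4, 6, 864] (same object as a, c); c = [850, 4, 4, 6, 864] (same object as a, b)
`print(a)` → prints [850, 4, 4, 6, 864]
`print(c)` → prints [850, 4, 4, 6, 864]

Answer:
[850, 4, 4, 6, 864]
[850, 4, 4, 6, 864]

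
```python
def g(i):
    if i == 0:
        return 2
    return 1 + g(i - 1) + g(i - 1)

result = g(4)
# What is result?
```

g(i) = 1 + 2·g(i-1), g(0)=2. Closed form: (2+1)·2^4 - 1 = 47.

Answer: 47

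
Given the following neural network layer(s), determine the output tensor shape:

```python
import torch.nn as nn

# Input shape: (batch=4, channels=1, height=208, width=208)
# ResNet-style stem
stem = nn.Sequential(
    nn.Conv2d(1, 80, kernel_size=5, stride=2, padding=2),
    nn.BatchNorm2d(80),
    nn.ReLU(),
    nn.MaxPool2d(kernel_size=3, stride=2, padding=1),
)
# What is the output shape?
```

Input: (4, 1, 208, 208) -> after Conv2d 5x5 stride=2: (4, 80, 104, 104) -> Output: (4, 80, 52, 52)

Answer: (4, 80, 52, 52)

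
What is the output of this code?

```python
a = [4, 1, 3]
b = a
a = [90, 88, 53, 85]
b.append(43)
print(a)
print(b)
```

Key concept: rebinding vs mutation: a is rebound to a new list, b still points at the original.
Step by step:
`a = [4, 1, 3]` → a = [4, 1, 3]
`b = a` → b = [4, 1, 3] (same object as a)
`a = [90, 88, 53, 85]` → a = [90, 88, 53, 85]
`b.append(43)` → b = [4, 1, 3, 43]
`print(a)` → prints [90, 88, 53, 85]
`print(b)` → prints [4, 1, 3, 43]

Answer:
[90, 88, 53, 85]
[4, 1, 3, 43]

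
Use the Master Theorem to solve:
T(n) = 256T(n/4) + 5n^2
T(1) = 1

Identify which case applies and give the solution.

a=256, b=4, f(n)=5n^2. log_4(256) = 4. Since c=2 < 4, Case 1 applies: T(n) = Θ(n^log_b(a)) = O(n^4).

Answer: O(n^4) - Case 1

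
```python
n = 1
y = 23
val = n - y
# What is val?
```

Trace:
`n = 1` → n = 1
`y = 23` → y = 23
`val = n - y` → val = -22
So val = -22

Answer: -22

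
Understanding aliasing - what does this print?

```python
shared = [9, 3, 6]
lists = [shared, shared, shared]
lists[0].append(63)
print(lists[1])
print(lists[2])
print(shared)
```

Key concept: list of same reference.
Step by step:
`shared = [9, 3, 6]` → shared = [9, 3, 6]
`lists = [shared, shared, shared]` → lists = [[9, 3, 6], [9, 3, 6], [9, 3, 6]]
`lists[0].append(63)` → shared = [9, 3, 6, 63]; lists = [[9, 3, 6, 63], [9, 3, 6, 63], [9, 3, 6, 63]]
`print(lists[1])` → prints [9, 3, 6, 63]
`print(lists[2])` → prints [9, 3, 6, 63]
`print(shared)` → prints [9, 3, 6, 63]

Answer:
[9, 3, 6, 63]
[9, 3, 6, 63]
[9, 3, 6, 63]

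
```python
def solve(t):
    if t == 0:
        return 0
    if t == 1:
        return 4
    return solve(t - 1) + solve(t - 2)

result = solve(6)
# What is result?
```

Build up from base cases: solve(0)=0, solve(1)=4, solve(2)=4, solve(3)=8, solve(4)=12, solve(5)=20, solve(6)=32

Answer: 32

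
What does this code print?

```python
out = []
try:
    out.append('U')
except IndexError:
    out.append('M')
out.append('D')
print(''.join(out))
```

Execution trace: 'U' (try body, no exception) → 'D' (after the try/except). Output: UD

Answer: UD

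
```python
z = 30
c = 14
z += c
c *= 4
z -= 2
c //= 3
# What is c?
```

Trace:
`z = 30` → z = 30
`c = 14` → c = 14
`z += c` → z = 44
`c *= 4` → c = 56
`z -= 2` → z = 42
`c //= 3` → c = 18
So c = 18

Answer: 18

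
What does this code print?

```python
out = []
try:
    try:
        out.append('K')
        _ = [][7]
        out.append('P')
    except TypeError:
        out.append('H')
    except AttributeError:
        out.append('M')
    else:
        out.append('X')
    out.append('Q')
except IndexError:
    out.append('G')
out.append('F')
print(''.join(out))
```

Execution trace: 'K' (inner try body) → 'G' (except IndexError) → 'F' (after the try/except). Output: KGF

Answer: KGF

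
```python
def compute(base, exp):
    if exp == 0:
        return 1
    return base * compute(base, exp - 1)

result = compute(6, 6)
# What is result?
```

compute(6, 6) = 6 * 6 * 6 * 6 * 6 * 6 = 46656

Answer: 46656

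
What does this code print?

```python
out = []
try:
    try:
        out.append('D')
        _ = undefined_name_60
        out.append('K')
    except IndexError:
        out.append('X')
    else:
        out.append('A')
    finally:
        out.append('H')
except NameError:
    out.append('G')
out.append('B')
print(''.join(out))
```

Execution trace: 'D' (inner try body) → 'H' (inner finally) → 'G' (outer except NameError) → 'B' (after the try/except). Output: DHGB

Answer: DHGB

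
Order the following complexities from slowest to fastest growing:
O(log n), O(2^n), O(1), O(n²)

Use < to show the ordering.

Ordered by growth rate: O(1) < O(log n) < O(n²) < O(2^n)

Answer: O(1) < O(log n) < O(n²) < O(2^n)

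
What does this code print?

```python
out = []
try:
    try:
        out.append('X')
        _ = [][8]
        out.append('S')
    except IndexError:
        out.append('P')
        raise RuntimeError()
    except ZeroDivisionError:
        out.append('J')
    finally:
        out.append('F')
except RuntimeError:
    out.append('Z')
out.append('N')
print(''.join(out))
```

Execution trace: 'X' (try body) → 'P' (except IndexError) → 'F' (finally) → 'Z' (outer except RuntimeError) → 'N' (after the try/except). Output: XPFZN

Answer: XPFZN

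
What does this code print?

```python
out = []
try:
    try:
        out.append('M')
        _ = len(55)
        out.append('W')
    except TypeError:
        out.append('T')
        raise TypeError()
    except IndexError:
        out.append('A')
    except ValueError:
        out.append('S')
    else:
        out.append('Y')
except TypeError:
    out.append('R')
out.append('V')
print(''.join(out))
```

Execution trace: 'M' (inner try body) → 'T' (inner except TypeError) → 'R' (outer except TypeError) → 'V' (after the try/except). Output: MTRV

Answer: MTRV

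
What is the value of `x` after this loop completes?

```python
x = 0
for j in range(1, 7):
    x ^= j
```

XOR of 1 to 6
`x` takes the values: 0 → 1 → 3 → 0 → 4 → 1 → 7

Answer: 7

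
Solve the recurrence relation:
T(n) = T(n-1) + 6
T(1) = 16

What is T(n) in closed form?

Unrolling: T(n) = T(1) + 6·(n-1) = 16 + 6(n-1) = 6n + 10.

Answer: T(n) = 6n + 10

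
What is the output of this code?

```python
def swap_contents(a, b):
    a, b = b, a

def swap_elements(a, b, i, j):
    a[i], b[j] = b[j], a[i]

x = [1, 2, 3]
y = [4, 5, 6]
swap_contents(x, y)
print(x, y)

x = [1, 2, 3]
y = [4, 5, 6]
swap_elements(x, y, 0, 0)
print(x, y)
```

Key concept: parameter rebinding vs mutation.
Step by step:
`x = [1, 2, 3]` → x = [1, 2, 3]
`y = [4, 5, 6]` → y = [4, 5, 6]
`swap_contents(x, y)` → no visible change to tracked variables
`print(x, y)` → prints [1, 2, 3] [4, 5, 6]
`x = [1, 2, 3]` → x = [1, 2, 3]
`y = [4, 5, 6]` → y = [4, 5, 6]
`swap_elements(x, y, 0, 0)` → x = [4, 2, 3]; y = [1, 5, 6]
`print(x, y)` → prints [4, 2, 3] [1, 5, 6]

Answer:
[1, 2, 3] [4, 5, 6]
[4, 2, 3] [1, 5, 6]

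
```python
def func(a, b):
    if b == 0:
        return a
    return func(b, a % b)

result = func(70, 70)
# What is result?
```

func(70, 70) -> func(70, 0) -> 70

Answer: 70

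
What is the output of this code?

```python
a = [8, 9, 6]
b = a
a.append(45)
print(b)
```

Key concept: basic list aliasing.
Step by step:
`a = [8, 9, 6]` → a = [8, 9, 6]
`b = a` → b = [8, 9, 6] (same object as a)
`a.append(45)` → a = [8, 9, 6, 45] (same object as b); b = [8, 9, 6, 45] (same object as a)
`print(b)` → prints [8, 9, 6, 45]

Answer: [8, 9, 6, 45]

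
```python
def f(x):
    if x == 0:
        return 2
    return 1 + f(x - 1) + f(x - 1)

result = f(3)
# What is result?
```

f(x) = 1 + 2·f(x-1), f(0)=2. Closed form: (2+1)·2^3 - 1 = 23.

Answer: 23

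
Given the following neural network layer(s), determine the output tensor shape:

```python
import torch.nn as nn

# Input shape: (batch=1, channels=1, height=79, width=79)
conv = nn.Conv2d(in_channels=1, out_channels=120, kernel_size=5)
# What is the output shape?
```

Input: (1, 1, 79, 79) -> Output: (1, 120, 75, 75)

Answer: (1, 120, 75, 75)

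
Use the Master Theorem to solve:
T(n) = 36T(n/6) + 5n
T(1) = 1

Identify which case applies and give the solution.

a=36, b=6, f(n)=5n. log_6(36) = 2. Since c=1 < 2, Case 1 applies: T(n) = Θ(n^log_b(a)) = O(n^2).

Answer: O(n^2) - Case 1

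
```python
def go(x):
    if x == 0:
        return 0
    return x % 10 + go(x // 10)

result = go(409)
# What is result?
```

Sum of digits of 409: 9 + 0 + 4 = 13

Answer: 13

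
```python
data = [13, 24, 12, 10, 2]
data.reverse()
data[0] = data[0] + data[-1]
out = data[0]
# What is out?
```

Trace:
`data = [13, 24, 12, 10, 2]` → data = [13, 24, 12, 10, 2]
`data.reverse()` → data = [2, 10, 12, 24, 13]
`data[0] = data[0] + data[-1]` → data = [15, 10, 12, 24, 13]
`out = data[0]` → out = 15
So out = 15

Answer: 15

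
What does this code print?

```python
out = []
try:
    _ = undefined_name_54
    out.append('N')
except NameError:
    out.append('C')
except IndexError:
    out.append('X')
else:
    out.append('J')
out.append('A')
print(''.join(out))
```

Execution trace: 'C' (except NameError) → 'A' (after the try/except). Output: CA

Answer: CA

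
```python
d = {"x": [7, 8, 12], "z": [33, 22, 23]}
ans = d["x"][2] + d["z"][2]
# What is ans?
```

Trace:
`d = {"x": [7, 8, 12], "z": [33, 22, 23]}` → d = {'x': [7, 8, 12], 'z': [33, 22, 23]}
`ans = d["x"][2] + d["z"][2]` → ans = 35
So ans = 35

Answer: 35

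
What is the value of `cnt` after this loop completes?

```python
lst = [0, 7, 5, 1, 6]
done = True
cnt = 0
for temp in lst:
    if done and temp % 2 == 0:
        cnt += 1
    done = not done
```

Count even values at even positions
`cnt` takes the values: 0 → 1 → 2

Answer: 2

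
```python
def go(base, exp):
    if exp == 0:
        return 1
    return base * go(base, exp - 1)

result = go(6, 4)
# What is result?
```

go(6, 4) = 6 * 6 * 6 * 6 = 1296

Answer: 1296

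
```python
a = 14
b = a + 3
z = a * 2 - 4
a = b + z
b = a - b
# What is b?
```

Trace:
`a = 14` → a = 14
`b = a + 3` → b = 17
`z = a * 2 - 4` → z = 24
`a = b + z` → a = 41
`b = a - b` → b = 24
So b = 24

Answer: 24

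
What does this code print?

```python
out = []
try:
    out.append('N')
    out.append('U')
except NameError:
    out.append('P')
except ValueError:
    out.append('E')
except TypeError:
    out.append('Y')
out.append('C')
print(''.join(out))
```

Execution trace: 'N' (try body) → 'U' (try body, no exception) → 'C' (after the try/except). Output: NUC

Answer: NUC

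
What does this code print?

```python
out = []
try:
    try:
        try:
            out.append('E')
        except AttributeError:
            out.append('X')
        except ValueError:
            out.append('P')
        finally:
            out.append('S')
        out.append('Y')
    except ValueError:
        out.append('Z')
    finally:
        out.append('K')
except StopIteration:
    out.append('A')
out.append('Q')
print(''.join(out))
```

Execution trace: 'E' (inner try body, no exception) → 'S' (inner finally) → 'Y' (try body, no exception) → 'K' (finally) → 'Q' (after the try/except). Output: ESYKQ

Answer: ESYKQ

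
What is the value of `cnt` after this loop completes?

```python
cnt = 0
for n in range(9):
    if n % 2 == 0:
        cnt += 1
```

Count numbers divisible by 2 in range(9)
`cnt` takes the values: 0 → 1 → 2 → 3 → 4 → 5

Answer: 5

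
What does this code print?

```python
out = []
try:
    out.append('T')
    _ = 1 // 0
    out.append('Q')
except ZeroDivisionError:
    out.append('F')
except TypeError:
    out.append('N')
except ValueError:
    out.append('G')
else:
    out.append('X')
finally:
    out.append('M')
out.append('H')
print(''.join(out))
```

Execution trace: 'T' (try body) → 'F' (except ZeroDivisionError) → 'M' (finally) → 'H' (after the try/except). Output: TFMH

Answer: TFMH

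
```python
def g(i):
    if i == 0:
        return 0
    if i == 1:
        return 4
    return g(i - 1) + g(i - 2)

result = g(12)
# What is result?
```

Build up from base cases: g(0)=0, g(1)=4, g(2)=4, g(3)=8, g(4)=12, g(5)=20, g(6)=32, ..., g(12)=576

Answer: 576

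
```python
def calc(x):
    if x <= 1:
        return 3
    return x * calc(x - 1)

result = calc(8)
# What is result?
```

calc(8) = 8 * 7 * 6 * 5 * 4 * 3 * 2 * 3 = 120960

Answer: 120960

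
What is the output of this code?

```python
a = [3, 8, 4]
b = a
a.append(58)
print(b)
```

Key concept: basic list aliasing.
Step by step:
`a = [3, 8, 4]` → a = [3, 8, 4]
`b = a` → b = [3, 8, 4] (same object as a)
`a.append(58)` → a = [3, 8, 4, 58] (same object as b); b = [3, 8, 4, 58] (same object as a)
`print(b)` → prints [3, 8, 4, 58]

Answer: [3, 8, 4, 58]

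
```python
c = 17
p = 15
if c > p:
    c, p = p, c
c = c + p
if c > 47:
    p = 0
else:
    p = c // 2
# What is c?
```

Trace:
`c = 17` → c = 17
`p = 15` → p = 15
`if c > p: ...` → c > p is True → c = 15; p = 17
`c = c + p` → c = 32
`if c > 47: ...` → c > 47 is False, take else branch → p = 16
So c = 32

Answer: 32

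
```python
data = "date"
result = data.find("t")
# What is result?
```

Trace:
`data = "date"` → data = 'date'
`result = data.find("t")` → result = 2
So result = 2

Answer: 2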